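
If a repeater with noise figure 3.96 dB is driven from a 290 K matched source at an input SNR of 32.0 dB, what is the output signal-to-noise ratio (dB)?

By definition F = SNR_in/SNR_out, so in dB: SNR_out = SNR_in − NF
SNR_out = 32.0 − 3.96 = 28.04 dB

28.04 dB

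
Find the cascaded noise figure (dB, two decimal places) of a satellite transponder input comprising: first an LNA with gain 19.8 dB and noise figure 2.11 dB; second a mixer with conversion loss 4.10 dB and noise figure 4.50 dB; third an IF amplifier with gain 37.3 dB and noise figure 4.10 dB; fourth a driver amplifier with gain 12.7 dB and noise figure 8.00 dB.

Convert to linear (a loss of L dB is a gain of −L dB): F_i = 10^(NF_i/10), G_i = 10^(G_i,dB/10)
  Stage 1: F_1 = 10^(2.11/10) = 1.626, G_1 = 10^(19.8/10) = 95.50
  Stage 2: F_2 = 10^(4.50/10) = 2.818, G_2 = 10^(−4.10/10) = 0.3890
  Stage 3: F_3 = 10^(4.10/10) = 2.570, G_3 = 10^(37.3/10) = 5370
  Stage 4: F_4 = 10^(8.00/10) = 6.310, G_4 = 10^(12.7/10) = 18.62
Friis cascade:
  F = 1.626 + (2.818 − 1)/95.50 + (2.570 − 1)/37.15 + (6.310 − 1)/1.995×10⁵ = 1.687
NF = 10 log₁₀(1.687) = 2.27 dB

2.27 dB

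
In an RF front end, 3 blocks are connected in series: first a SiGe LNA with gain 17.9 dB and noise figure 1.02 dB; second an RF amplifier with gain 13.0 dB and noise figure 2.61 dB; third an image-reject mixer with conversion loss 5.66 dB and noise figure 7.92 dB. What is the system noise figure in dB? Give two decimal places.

1.08 dB

Convert to linear (a loss of L dB is a gain of −L dB): F_i = 10^(NF_i/10), G_i = 10^(G_i,dB/10)
  Stage 1: F_1 = 10^(1.02/10) = 1.265, G_1 = 10^(17.9/10) = 61.66
  Stage 2: F_2 = 10^(2.61/10) = 1.824, G_2 = 10^(13.0/10) = 19.95
  Stage 3: F_3 = 10^(7.92/10) = 6.194, G_3 = 10^(−5.66/10) = 0.2716
Friis cascade:
  F = 1.265 + (1.824 − 1)/61.66 + (6.194 − 1)/1230 = 1.282
NF = 10 log₁₀(1.282) = 1.08 dB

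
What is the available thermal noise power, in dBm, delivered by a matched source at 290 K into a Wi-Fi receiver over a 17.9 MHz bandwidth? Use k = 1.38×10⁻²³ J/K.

−101.4 dBm

P_n = kTB = 1.38×10⁻²³ × 290 × 1.79×10⁷ = 7.16×10⁻¹⁴ W
In dBm: 10 log₁₀(7.16×10⁻¹⁴ / 10⁻³) = −101.4 dBm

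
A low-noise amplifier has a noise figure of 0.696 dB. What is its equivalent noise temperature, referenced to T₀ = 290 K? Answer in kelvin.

50.4 K

F = 10^(0.696/10) = 1.17382
T_e = (F − 1)·T₀ = (1.17382 − 1) × 290 = 50.4 K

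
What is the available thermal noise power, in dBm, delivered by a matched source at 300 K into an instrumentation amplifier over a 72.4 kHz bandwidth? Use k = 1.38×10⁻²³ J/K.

P_n = kTB = 1.38×10⁻²³ × 300 × 7.24×10⁴ = 3.00×10⁻¹⁶ W
In dBm: 10 log₁₀(3.00×10⁻¹⁶ / 10⁻³) = −125.2 dBm

−125.2 dBm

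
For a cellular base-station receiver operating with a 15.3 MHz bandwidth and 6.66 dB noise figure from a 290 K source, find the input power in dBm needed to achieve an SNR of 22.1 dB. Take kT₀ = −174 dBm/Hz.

−73.4 dBm

Sensitivity = −174 + 10 log₁₀(B) + NF + SNR_min
= −174 + 71.85 + 6.66 + 22.1
= −73.39 dBm → −73.4 dBm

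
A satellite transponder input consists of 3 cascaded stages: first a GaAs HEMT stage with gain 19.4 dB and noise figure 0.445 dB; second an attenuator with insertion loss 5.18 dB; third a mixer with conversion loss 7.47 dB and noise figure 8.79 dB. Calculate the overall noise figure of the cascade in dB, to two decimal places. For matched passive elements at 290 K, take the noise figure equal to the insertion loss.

1.41 dB

Convert to linear (a loss of L dB is a gain of −L dB): F_i = 10^(NF_i/10), G_i = 10^(G_i,dB/10)
  Stage 1: F_1 = 10^(0.445/10) = 1.108, G_1 = 10^(19.4/10) = 87.10
  Stage 2: F_2 = 10^(5.18/10) = 3.296, G_2 = 10^(−5.18/10) = 0.3034
  Stage 3: F_3 = 10^(8.79/10) = 7.568, G_3 = 10^(−7.47/10) = 0.1791
Friis cascade:
  F = 1.108 + (3.296 − 1)/87.10 + (7.568 − 1)/26.42 = 1.383
NF = 10 log₁₀(1.383) = 1.41 dB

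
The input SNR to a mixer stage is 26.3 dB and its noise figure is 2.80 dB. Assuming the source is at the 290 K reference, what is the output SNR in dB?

23.50 dB

By definition F = SNR_in/SNR_out, so in dB: SNR_out = SNR_in − NF
SNR_out = 26.3 − 2.80 = 23.50 dB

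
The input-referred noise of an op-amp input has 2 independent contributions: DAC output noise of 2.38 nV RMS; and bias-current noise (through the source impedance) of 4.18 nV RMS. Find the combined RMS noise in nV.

4.81 nV

Uncorrelated sources add in power (mean-square): V_tot = √(ΣV_i²)
V_tot = √[(2.38×10⁻⁹)² + (4.18×10⁻⁹)²] = 4.81×10⁻⁹ V = 4.81 nV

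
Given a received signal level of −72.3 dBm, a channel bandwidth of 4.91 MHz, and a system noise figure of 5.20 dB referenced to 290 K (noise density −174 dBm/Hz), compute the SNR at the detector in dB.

Noise floor: N = −174 + 10 log₁₀(B) + NF
10 log₁₀(4.91×10⁶) = 66.91 dB
N = −174 + 66.91 + 5.20 = −101.89 dBm
SNR = P_sig − N = −72.3 − (−101.89) = 29.59 dB → 29.6 dB

29.6 dB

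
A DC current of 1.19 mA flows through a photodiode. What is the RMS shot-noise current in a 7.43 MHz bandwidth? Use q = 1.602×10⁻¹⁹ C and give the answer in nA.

I_n = √(2qI·B)
2qI·B = 2 × 1.602×10⁻¹⁹ × 1.19×10⁻³ × 7.43×10⁶ = 2.83×10⁻¹⁵ A²
I_n = √(2.83×10⁻¹⁵) = 5.32×10⁻⁸ A = 53.2 nA

53.2 nA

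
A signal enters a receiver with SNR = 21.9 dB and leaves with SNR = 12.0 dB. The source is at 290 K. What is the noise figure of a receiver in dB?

9.9 dB

NF (dB) = SNR_in(dB) − SNR_out(dB) when the source is at T₀
NF = 21.9 − 12.0 = 9.9 dB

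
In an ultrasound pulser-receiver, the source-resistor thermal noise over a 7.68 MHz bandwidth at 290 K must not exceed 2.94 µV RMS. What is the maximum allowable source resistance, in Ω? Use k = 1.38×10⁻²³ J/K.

70.3 Ω

Johnson–Nyquist: V_n = √(4kTRB) ⇒ R = V_n² / (4kTB)
4kTB = 4 × 1.38×10⁻²³ × 290 × 7.68×10⁶ = 1.23×10⁻¹³
R = (2.94×10⁻⁶)² / 1.23×10⁻¹³ = 7.03×10¹ Ω = 70.3 Ω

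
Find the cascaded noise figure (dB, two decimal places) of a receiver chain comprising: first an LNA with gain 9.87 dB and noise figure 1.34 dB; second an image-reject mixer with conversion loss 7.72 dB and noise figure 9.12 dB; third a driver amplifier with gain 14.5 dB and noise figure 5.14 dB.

5.42 dB

Convert to linear (a loss of L dB is a gain of −L dB): F_i = 10^(NF_i/10), G_i = 10^(G_i,dB/10)
  Stage 1: F_1 = 10^(1.34/10) = 1.361, G_1 = 10^(9.87/10) = 9.705
  Stage 2: F_2 = 10^(9.12/10) = 8.166, G_2 = 10^(−7.72/10) = 0.1690
  Stage 3: F_3 = 10^(5.14/10) = 3.266, G_3 = 10^(14.5/10) = 28.18
Friis cascade:
  F = 1.361 + (8.166 − 1)/9.705 + (3.266 − 1)/1.641 = 3.481
NF = 10 log₁₀(3.481) = 5.42 dB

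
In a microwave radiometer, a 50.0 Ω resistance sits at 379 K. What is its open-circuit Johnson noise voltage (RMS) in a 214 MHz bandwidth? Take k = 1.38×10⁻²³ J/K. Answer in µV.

V_n = √(4kTRB)
4kTRB = 4 × 1.38×10⁻²³ × 379 × 5.00×10¹ × 2.14×10⁸ = 2.24×10⁻¹⁰ V²
V_n = √(2.24×10⁻¹⁰) = 1.50×10⁻⁵ V = 15.0 µV

15.0 µV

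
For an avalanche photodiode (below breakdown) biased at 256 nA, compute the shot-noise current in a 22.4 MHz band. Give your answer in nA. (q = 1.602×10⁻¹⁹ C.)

I_n = √(2qI·B)
2qI·B = 2 × 1.602×10⁻¹⁹ × 2.56×10⁻⁷ × 2.24×10⁷ = 1.84×10⁻¹⁸ A²
I_n = √(1.84×10⁻¹⁸) = 1.36×10⁻⁹ A = 1.36 nA

1.36 nA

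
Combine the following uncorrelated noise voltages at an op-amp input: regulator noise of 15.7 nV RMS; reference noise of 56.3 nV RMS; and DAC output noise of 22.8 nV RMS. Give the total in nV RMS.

Uncorrelated sources add in power (mean-square): V_tot = √(ΣV_i²)
V_tot = √[(1.57×10⁻⁸)² + (5.63×10⁻⁸)² + (2.28×10⁻⁸)²] = 6.27×10⁻⁸ V = 62.7 nV

62.7 nV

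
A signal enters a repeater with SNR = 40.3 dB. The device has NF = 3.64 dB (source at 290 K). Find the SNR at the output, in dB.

By definition F = SNR_in/SNR_out, so in dB: SNR_out = SNR_in − NF
SNR_out = 40.3 − 3.64 = 36.66 dB

36.66 dB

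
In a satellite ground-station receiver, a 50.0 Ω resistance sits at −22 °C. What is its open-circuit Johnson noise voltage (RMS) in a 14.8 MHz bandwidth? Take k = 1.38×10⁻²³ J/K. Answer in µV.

T = −22 °C + 273.15 = 251.15 K
V_n = √(4kTRB)
4kTRB = 4 × 1.38×10⁻²³ × 251.15 × 5.00×10¹ × 1.48×10⁷ = 1.03×10⁻¹¹ V²
V_n = √(1.03×10⁻¹¹) = 3.20×10⁻⁶ V = 3.20 µV

3.20 µV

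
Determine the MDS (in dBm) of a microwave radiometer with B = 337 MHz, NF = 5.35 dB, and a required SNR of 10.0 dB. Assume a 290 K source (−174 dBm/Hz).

−73.4 dBm

Sensitivity = −174 + 10 log₁₀(B) + NF + SNR_min
= −174 + 85.28 + 5.35 + 10.0
= −73.37 dBm → −73.4 dBm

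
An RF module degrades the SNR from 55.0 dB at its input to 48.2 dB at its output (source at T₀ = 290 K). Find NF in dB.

NF (dB) = SNR_in(dB) − SNR_out(dB) when the source is at T₀
NF = 55.0 − 48.2 = 6.8 dB

6.8 dB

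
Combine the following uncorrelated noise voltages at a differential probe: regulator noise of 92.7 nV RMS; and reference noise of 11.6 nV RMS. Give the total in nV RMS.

Uncorrelated sources add in power (mean-square): V_tot = √(ΣV_i²)
V_tot = √[(9.27×10⁻⁸)² + (1.16×10⁻⁸)²] = 9.34×10⁻⁸ V = 93.4 nV

93.4 nV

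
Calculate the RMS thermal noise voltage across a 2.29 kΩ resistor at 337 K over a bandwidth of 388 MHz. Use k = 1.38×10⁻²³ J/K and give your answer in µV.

V_n = √(4kTRB)
4kTRB = 4 × 1.38×10⁻²³ × 337 × 2.29×10³ × 3.88×10⁸ = 1.65×10⁻⁸ V²
V_n = √(1.65×10⁻⁸) = 1.29×10⁻⁴ V = 129 µV

129 µV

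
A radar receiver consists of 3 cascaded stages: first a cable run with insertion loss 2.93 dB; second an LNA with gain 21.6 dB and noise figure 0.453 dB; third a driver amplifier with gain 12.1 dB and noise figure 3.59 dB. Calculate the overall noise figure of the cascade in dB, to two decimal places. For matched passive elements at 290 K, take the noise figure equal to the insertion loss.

3.42 dB

Convert to linear (a loss of L dB is a gain of −L dB): F_i = 10^(NF_i/10), G_i = 10^(G_i,dB/10)
  Stage 1: F_1 = 10^(2.93/10) = 1.963, G_1 = 10^(−2.93/10) = 0.5093
  Stage 2: F_2 = 10^(0.453/10) = 1.110, G_2 = 10^(21.6/10) = 144.5
  Stage 3: F_3 = 10^(3.59/10) = 2.286, G_3 = 10^(12.1/10) = 16.22
Friis cascade:
  F = 1.963 + (1.110 − 1)/0.5093 + (2.286 − 1)/73.62 = 2.197
NF = 10 log₁₀(2.197) = 3.42 dB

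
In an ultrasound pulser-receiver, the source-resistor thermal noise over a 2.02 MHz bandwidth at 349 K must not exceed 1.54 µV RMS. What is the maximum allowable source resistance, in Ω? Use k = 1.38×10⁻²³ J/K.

Johnson–Nyquist: V_n = √(4kTRB) ⇒ R = V_n² / (4kTB)
4kTB = 4 × 1.38×10⁻²³ × 349 × 2.02×10⁶ = 3.89×10⁻¹⁴
R = (1.54×10⁻⁶)² / 3.89×10⁻¹⁴ = 6.09×10¹ Ω = 60.9 Ω

60.9 Ω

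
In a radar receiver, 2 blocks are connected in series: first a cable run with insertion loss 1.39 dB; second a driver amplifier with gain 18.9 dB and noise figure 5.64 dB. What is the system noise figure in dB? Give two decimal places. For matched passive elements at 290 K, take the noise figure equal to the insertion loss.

Convert to linear (a loss of L dB is a gain of −L dB): F_i = 10^(NF_i/10), G_i = 10^(G_i,dB/10)
  Stage 1: F_1 = 10^(1.39/10) = 1.377, G_1 = 10^(−1.39/10) = 0.7261
  Stage 2: F_2 = 10^(5.64/10) = 3.664, G_2 = 10^(18.9/10) = 77.62
Friis cascade:
  F = 1.377 + (3.664 − 1)/0.7261 = 5.047
NF = 10 log₁₀(5.047) = 7.03 dB

7.03 dB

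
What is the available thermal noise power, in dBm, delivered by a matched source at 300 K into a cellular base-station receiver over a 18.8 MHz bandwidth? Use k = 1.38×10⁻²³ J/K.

P_n = kTB = 1.38×10⁻²³ × 300 × 1.88×10⁷ = 7.78×10⁻¹⁴ W
In dBm: 10 log₁₀(7.78×10⁻¹⁴ / 10⁻³) = −101.1 dBm

−101.1 dBm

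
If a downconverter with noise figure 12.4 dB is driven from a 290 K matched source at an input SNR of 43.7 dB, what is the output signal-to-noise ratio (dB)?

31.3 dB

By definition F = SNR_in/SNR_out, so in dB: SNR_out = SNR_in − NF
SNR_out = 43.7 − 12.4 = 31.3 dB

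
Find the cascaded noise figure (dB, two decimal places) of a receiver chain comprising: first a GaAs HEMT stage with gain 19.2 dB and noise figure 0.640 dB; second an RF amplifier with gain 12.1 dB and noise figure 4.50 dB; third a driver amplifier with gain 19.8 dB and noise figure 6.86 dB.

0.73 dB

Convert to linear (a loss of L dB is a gain of −L dB): F_i = 10^(NF_i/10), G_i = 10^(G_i,dB/10)
  Stage 1: F_1 = 10^(0.640/10) = 1.159, G_1 = 10^(19.2/10) = 83.18
  Stage 2: F_2 = 10^(4.50/10) = 2.818, G_2 = 10^(12.1/10) = 16.22
  Stage 3: F_3 = 10^(6.86/10) = 4.853, G_3 = 10^(19.8/10) = 95.50
Friis cascade:
  F = 1.159 + (2.818 − 1)/83.18 + (4.853 − 1)/1349 = 1.183
NF = 10 log₁₀(1.183) = 0.73 dB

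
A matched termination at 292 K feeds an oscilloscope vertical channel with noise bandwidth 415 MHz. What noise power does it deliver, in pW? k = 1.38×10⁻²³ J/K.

1.67 pW

P_n = kTB = 1.38×10⁻²³ × 292 × 4.15×10⁸ = 1.67×10⁻¹² W = 1.67 pW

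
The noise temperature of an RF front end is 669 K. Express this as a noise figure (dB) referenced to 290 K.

F = 1 + T_e/T₀ = 1 + 669/290 = 3.3069
NF = 10 log₁₀(3.3069) = 5.19 dB

5.19 dB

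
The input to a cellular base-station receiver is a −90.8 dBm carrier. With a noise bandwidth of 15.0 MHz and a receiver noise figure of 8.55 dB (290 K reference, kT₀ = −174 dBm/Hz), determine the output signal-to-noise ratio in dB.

Noise floor: N = −174 + 10 log₁₀(B) + NF
10 log₁₀(1.50×10⁷) = 71.76 dB
N = −174 + 71.76 + 8.55 = −93.69 dBm
SNR = P_sig − N = −90.8 − (−93.69) = 2.89 dB → 2.9 dB

2.9 dB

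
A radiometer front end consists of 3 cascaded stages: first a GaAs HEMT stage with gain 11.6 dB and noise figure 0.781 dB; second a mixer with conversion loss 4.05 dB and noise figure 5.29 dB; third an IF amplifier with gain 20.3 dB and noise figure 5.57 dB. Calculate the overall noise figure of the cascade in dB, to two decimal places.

2.60 dB

Convert to linear (a loss of L dB is a gain of −L dB): F_i = 10^(NF_i/10), G_i = 10^(G_i,dB/10)
  Stage 1: F_1 = 10^(0.781/10) = 1.197, G_1 = 10^(11.6/10) = 14.45
  Stage 2: F_2 = 10^(5.29/10) = 3.381, G_2 = 10^(−4.05/10) = 0.3936
  Stage 3: F_3 = 10^(5.57/10) = 3.606, G_3 = 10^(20.3/10) = 107.2
Friis cascade:
  F = 1.197 + (3.381 − 1)/14.45 + (3.606 − 1)/5.689 = 1.820
NF = 10 log₁₀(1.820) = 2.60 dB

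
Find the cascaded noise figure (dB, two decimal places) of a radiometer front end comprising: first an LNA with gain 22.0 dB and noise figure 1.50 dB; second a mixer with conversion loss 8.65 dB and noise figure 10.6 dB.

Convert to linear (a loss of L dB is a gain of −L dB): F_i = 10^(NF_i/10), G_i = 10^(G_i,dB/10)
  Stage 1: F_1 = 10^(1.50/10) = 1.413, G_1 = 10^(22.0/10) = 158.5
  Stage 2: F_2 = 10^(10.6/10) = 11.48, G_2 = 10^(−8.65/10) = 0.1365
Friis cascade:
  F = 1.413 + (11.48 − 1)/158.5 = 1.479
NF = 10 log₁₀(1.479) = 1.70 dB

1.70 dB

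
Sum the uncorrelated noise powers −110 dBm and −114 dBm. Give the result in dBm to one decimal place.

−108.5 dBm

Convert to linear, add, convert back:
P₁ = 1.00×10⁻¹⁴ W, P₂ = 3.98×10⁻¹⁵ W
P_tot = 1.40×10⁻¹⁴ W → 10 log₁₀(P_tot / 10⁻³) = −108.5 dBm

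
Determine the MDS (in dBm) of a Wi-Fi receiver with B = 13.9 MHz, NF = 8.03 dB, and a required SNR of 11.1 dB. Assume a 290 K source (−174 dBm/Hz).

Sensitivity = −174 + 10 log₁₀(B) + NF + SNR_min
= −174 + 71.43 + 8.03 + 11.1
= −83.44 dBm → −83.4 dBm

−83.4 dBm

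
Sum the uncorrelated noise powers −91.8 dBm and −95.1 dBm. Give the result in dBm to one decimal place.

Convert to linear, add, convert back:
P₁ = 6.61×10⁻¹³ W, P₂ = 3.09×10⁻¹³ W
P_tot = 9.70×10⁻¹³ W → 10 log₁₀(P_tot / 10⁻³) = −90.1 dBm

−90.1 dBm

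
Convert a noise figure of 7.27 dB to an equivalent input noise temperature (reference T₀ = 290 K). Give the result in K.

F = 10^(7.27/10) = 5.33335
T_e = (F − 1)·T₀ = (5.33335 − 1) × 290 = 1257 K

1257 K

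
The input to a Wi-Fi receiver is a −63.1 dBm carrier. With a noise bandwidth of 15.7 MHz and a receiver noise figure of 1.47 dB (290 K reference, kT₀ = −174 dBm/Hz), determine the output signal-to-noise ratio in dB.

37.5 dB

Noise floor: N = −174 + 10 log₁₀(B) + NF
10 log₁₀(1.57×10⁷) = 71.96 dB
N = −174 + 71.96 + 1.47 = −100.57 dBm
SNR = P_sig − N = −63.1 − (−100.57) = 37.47 dB → 37.5 dB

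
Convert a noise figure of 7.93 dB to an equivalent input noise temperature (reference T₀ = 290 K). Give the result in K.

F = 10^(7.93/10) = 6.20869
T_e = (F − 1)·T₀ = (6.20869 − 1) × 290 = 1511 K

1511 K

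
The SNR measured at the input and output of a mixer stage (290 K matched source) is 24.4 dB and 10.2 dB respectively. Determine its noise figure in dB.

NF (dB) = SNR_in(dB) − SNR_out(dB) when the source is at T₀
NF = 24.4 − 10.2 = 14.2 dB

14.2 dB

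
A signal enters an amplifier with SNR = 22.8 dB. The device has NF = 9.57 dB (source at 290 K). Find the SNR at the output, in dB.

13.23 dB

By definition F = SNR_in/SNR_out, so in dB: SNR_out = SNR_in − NF
SNR_out = 22.8 − 9.57 = 13.23 dB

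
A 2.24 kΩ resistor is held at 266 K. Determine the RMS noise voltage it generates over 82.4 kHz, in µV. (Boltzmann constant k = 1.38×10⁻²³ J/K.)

1.65 µV

V_n = √(4kTRB)
4kTRB = 4 × 1.38×10⁻²³ × 266 × 2.24×10³ × 8.24×10⁴ = 2.71×10⁻¹² V²
V_n = √(2.71×10⁻¹²) = 1.65×10⁻⁶ V = 1.65 µV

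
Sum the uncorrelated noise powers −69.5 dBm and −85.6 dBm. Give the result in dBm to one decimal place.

−69.4 dBm

Convert to linear, add, convert back:
P₁ = 1.12×10⁻¹⁰ W, P₂ = 2.75×10⁻¹² W
P_tot = 1.15×10⁻¹⁰ W → 10 log₁₀(P_tot / 10⁻³) = −69.4 dBm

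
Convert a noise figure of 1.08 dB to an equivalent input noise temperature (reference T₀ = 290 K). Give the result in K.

81.9 K

F = 10^(1.08/10) = 1.28233
T_e = (F − 1)·T₀ = (1.28233 − 1) × 290 = 81.9 K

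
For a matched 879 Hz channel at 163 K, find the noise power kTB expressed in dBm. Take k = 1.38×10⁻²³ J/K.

−147.0 dBm

P_n = kTB = 1.38×10⁻²³ × 163 × 8.79×10² = 1.98×10⁻¹⁸ W
In dBm: 10 log₁₀(1.98×10⁻¹⁸ / 10⁻³) = −147.0 dBm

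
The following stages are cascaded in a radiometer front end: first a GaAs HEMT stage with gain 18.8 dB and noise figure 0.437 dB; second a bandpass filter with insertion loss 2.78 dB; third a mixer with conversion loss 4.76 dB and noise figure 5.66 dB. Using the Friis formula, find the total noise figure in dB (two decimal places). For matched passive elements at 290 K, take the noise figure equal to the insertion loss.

Convert to linear (a loss of L dB is a gain of −L dB): F_i = 10^(NF_i/10), G_i = 10^(G_i,dB/10)
  Stage 1: F_1 = 10^(0.437/10) = 1.106, G_1 = 10^(18.8/10) = 75.86
  Stage 2: F_2 = 10^(2.78/10) = 1.897, G_2 = 10^(−2.78/10) = 0.5272
  Stage 3: F_3 = 10^(5.66/10) = 3.681, G_3 = 10^(−4.76/10) = 0.3342
Friis cascade:
  F = 1.106 + (1.897 − 1)/75.86 + (3.681 − 1)/39.99 = 1.185
NF = 10 log₁₀(1.185) = 0.74 dB

0.74 dB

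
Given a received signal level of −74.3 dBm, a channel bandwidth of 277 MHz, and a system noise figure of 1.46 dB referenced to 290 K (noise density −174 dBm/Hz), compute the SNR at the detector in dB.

13.8 dB

Noise floor: N = −174 + 10 log₁₀(B) + NF
10 log₁₀(2.77×10⁸) = 84.42 dB
N = −174 + 84.42 + 1.46 = −88.12 dBm
SNR = P_sig − N = −74.3 − (−88.12) = 13.82 dB → 13.8 dB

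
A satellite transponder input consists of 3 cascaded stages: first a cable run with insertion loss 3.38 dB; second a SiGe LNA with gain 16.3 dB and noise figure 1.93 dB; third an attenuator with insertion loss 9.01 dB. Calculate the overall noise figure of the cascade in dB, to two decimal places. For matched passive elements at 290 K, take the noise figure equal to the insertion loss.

5.74 dB

Convert to linear (a loss of L dB is a gain of −L dB): F_i = 10^(NF_i/10), G_i = 10^(G_i,dB/10)
  Stage 1: F_1 = 10^(3.38/10) = 2.178, G_1 = 10^(−3.38/10) = 0.4592
  Stage 2: F_2 = 10^(1.93/10) = 1.560, G_2 = 10^(16.3/10) = 42.66
  Stage 3: F_3 = 10^(9.01/10) = 7.962, G_3 = 10^(−9.01/10) = 0.1256
Friis cascade:
  F = 2.178 + (1.560 − 1)/0.4592 + (7.962 − 1)/19.59 = 3.752
NF = 10 log₁₀(3.752) = 5.74 dB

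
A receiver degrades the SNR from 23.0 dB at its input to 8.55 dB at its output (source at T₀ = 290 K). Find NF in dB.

NF (dB) = SNR_in(dB) − SNR_out(dB) when the source is at T₀
NF = 23.0 − 8.55 = 14.45 dB

14.45 dB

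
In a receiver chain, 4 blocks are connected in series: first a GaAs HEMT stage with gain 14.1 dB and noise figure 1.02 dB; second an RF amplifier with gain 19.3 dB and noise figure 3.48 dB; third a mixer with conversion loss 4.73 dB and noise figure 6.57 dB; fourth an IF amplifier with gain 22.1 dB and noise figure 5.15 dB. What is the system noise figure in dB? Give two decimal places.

Convert to linear (a loss of L dB is a gain of −L dB): F_i = 10^(NF_i/10), G_i = 10^(G_i,dB/10)
  Stage 1: F_1 = 10^(1.02/10) = 1.265, G_1 = 10^(14.1/10) = 25.70
  Stage 2: F_2 = 10^(3.48/10) = 2.228, G_2 = 10^(19.3/10) = 85.11
  Stage 3: F_3 = 10^(6.57/10) = 4.539, G_3 = 10^(−4.73/10) = 0.3365
  Stage 4: F_4 = 10^(5.15/10) = 3.273, G_4 = 10^(22.1/10) = 162.2
Friis cascade:
  F = 1.265 + (2.228 − 1)/25.70 + (4.539 − 1)/2188 + (3.273 − 1)/736.2 = 1.317
NF = 10 log₁₀(1.317) = 1.20 dB

1.20 dB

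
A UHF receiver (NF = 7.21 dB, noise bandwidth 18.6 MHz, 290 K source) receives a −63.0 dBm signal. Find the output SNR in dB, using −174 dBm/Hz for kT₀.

31.1 dB

Noise floor: N = −174 + 10 log₁₀(B) + NF
10 log₁₀(1.86×10⁷) = 72.7 dB
N = −174 + 72.7 + 7.21 = −94.09 dBm
SNR = P_sig − N = −63.0 − (−94.09) = 31.09 dB → 31.1 dB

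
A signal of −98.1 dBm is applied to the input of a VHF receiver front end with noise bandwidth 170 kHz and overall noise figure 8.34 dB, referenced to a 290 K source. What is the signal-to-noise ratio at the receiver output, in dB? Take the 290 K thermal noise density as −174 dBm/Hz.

15.3 dB

Noise floor: N = −174 + 10 log₁₀(B) + NF
10 log₁₀(1.70×10⁵) = 52.3 dB
N = −174 + 52.3 + 8.34 = −113.36 dBm
SNR = P_sig − N = −98.1 − (−113.36) = 15.26 dB → 15.3 dB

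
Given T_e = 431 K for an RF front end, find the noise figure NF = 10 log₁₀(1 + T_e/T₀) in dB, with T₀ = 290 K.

3.96 dB

F = 1 + T_e/T₀ = 1 + 431/290 = 2.48621
NF = 10 log₁₀(2.48621) = 3.96 dB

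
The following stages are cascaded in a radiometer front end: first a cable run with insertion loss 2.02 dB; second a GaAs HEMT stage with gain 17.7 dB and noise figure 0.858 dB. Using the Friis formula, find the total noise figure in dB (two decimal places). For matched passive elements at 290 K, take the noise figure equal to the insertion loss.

Convert to linear (a loss of L dB is a gain of −L dB): F_i = 10^(NF_i/10), G_i = 10^(G_i,dB/10)
  Stage 1: F_1 = 10^(2.02/10) = 1.592, G_1 = 10^(−2.02/10) = 0.6281
  Stage 2: F_2 = 10^(0.858/10) = 1.218, G_2 = 10^(17.7/10) = 58.88
Friis cascade:
  F = 1.592 + (1.218 − 1)/0.6281 = 1.940
NF = 10 log₁₀(1.940) = 2.88 dB

2.88 dB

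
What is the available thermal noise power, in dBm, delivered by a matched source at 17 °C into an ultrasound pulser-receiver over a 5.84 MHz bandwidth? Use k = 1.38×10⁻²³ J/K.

−106.3 dBm

T = 17 °C + 273.15 = 290.15 K
P_n = kTB = 1.38×10⁻²³ × 290.15 × 5.84×10⁶ = 2.34×10⁻¹⁴ W
In dBm: 10 log₁₀(2.34×10⁻¹⁴ / 10⁻³) = −106.3 dBm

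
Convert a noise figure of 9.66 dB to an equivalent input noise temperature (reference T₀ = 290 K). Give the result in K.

F = 10^(9.66/10) = 9.24698
T_e = (F − 1)·T₀ = (9.24698 − 1) × 290 = 2392 K

2392 K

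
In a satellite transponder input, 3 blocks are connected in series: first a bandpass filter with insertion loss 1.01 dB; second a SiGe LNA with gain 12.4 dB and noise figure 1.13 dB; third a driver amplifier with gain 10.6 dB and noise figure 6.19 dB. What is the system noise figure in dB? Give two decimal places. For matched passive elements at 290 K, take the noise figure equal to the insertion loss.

2.71 dB

Convert to linear (a loss of L dB is a gain of −L dB): F_i = 10^(NF_i/10), G_i = 10^(G_i,dB/10)
  Stage 1: F_1 = 10^(1.01/10) = 1.262, G_1 = 10^(−1.01/10) = 0.7925
  Stage 2: F_2 = 10^(1.13/10) = 1.297, G_2 = 10^(12.4/10) = 17.38
  Stage 3: F_3 = 10^(6.19/10) = 4.159, G_3 = 10^(10.6/10) = 11.48
Friis cascade:
  F = 1.262 + (1.297 − 1)/0.7925 + (4.159 − 1)/13.77 = 1.866
NF = 10 log₁₀(1.866) = 2.71 dB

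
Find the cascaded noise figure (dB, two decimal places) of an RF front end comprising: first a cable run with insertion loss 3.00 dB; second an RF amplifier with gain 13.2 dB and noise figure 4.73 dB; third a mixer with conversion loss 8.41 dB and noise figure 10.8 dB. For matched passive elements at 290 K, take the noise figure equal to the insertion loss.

8.44 dB

Convert to linear (a loss of L dB is a gain of −L dB): F_i = 10^(NF_i/10), G_i = 10^(G_i,dB/10)
  Stage 1: F_1 = 10^(3.00/10) = 1.995, G_1 = 10^(−3.00/10) = 0.5012
  Stage 2: F_2 = 10^(4.73/10) = 2.972, G_2 = 10^(13.2/10) = 20.89
  Stage 3: F_3 = 10^(10.8/10) = 12.02, G_3 = 10^(−8.41/10) = 0.1442
Friis cascade:
  F = 1.995 + (2.972 − 1)/0.5012 + (12.02 − 1)/10.47 = 6.982
NF = 10 log₁₀(6.982) = 8.44 dB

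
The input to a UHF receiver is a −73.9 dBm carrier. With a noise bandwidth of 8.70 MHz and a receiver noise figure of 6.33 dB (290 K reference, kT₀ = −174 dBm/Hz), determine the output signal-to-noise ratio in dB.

24.4 dB

Noise floor: N = −174 + 10 log₁₀(B) + NF
10 log₁₀(8.70×10⁶) = 69.4 dB
N = −174 + 69.4 + 6.33 = −98.27 dBm
SNR = P_sig − N = −73.9 − (−98.27) = 24.37 dB → 24.4 dB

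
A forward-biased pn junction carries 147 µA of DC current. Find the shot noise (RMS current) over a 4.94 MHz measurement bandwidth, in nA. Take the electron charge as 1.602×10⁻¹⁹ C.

I_n = √(2qI·B)
2qI·B = 2 × 1.602×10⁻¹⁹ × 1.47×10⁻⁴ × 4.94×10⁶ = 2.33×10⁻¹⁶ A²
I_n = √(2.33×10⁻¹⁶) = 1.53×10⁻⁸ A = 15.3 nA

15.3 nA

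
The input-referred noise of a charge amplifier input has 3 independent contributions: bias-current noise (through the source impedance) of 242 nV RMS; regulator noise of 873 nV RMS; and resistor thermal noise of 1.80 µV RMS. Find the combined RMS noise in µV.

Uncorrelated sources add in power (mean-square): V_tot = √(ΣV_i²)
V_tot = √[(2.42×10⁻⁷)² + (8.73×10⁻⁷)² + (1.80×10⁻⁶)²] = 2.02×10⁻⁶ V = 2.02 µV

2.02 µV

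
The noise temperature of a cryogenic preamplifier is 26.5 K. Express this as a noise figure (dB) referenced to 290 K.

0.380 dB

F = 1 + T_e/T₀ = 1 + 26.5/290 = 1.09138
NF = 10 log₁₀(1.09138) = 0.380 dB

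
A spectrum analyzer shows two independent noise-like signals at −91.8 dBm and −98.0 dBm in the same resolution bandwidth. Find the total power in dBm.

Convert to linear, add, convert back:
P₁ = 6.61×10⁻¹³ W, P₂ = 1.58×10⁻¹³ W
P_tot = 8.19×10⁻¹³ W → 10 log₁₀(P_tot / 10⁻³) = −90.9 dBm

−90.9 dBm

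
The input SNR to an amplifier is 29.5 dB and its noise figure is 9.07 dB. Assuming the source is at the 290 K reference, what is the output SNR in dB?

20.43 dB

By definition F = SNR_in/SNR_out, so in dB: SNR_out = SNR_in − NF
SNR_out = 29.5 − 9.07 = 20.43 dB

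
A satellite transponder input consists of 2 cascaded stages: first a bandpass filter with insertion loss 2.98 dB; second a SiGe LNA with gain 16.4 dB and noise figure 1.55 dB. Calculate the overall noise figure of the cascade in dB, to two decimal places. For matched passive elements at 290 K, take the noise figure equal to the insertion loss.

4.53 dB

Convert to linear (a loss of L dB is a gain of −L dB): F_i = 10^(NF_i/10), G_i = 10^(G_i,dB/10)
  Stage 1: F_1 = 10^(2.98/10) = 1.986, G_1 = 10^(−2.98/10) = 0.5035
  Stage 2: F_2 = 10^(1.55/10) = 1.429, G_2 = 10^(16.4/10) = 43.65
Friis cascade:
  F = 1.986 + (1.429 − 1)/0.5035 = 2.838
NF = 10 log₁₀(2.838) = 4.53 dB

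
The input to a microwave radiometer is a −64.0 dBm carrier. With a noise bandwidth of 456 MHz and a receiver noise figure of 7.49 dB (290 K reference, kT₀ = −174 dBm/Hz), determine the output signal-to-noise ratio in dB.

15.9 dB

Noise floor: N = −174 + 10 log₁₀(B) + NF
10 log₁₀(4.56×10⁸) = 86.59 dB
N = −174 + 86.59 + 7.49 = −79.92 dBm
SNR = P_sig − N = −64.0 − (−79.92) = 15.92 dB → 15.9 dB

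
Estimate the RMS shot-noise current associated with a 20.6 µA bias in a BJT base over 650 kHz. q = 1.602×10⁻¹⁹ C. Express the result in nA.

I_n = √(2qI·B)
2qI·B = 2 × 1.602×10⁻¹⁹ × 2.06×10⁻⁵ × 6.50×10⁵ = 4.29×10⁻¹⁸ A²
I_n = √(4.29×10⁻¹⁸) = 2.07×10⁻⁹ A = 2.07 nA

2.07 nA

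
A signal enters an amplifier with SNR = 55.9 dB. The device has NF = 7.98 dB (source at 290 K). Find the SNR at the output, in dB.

47.92 dB

By definition F = SNR_in/SNR_out, so in dB: SNR_out = SNR_in − NF
SNR_out = 55.9 − 7.98 = 47.92 dB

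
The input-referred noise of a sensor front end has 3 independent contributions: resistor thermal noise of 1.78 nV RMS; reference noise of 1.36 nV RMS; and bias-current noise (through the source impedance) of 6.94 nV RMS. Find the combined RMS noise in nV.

Uncorrelated sources add in power (mean-square): V_tot = √(ΣV_i²)
V_tot = √[(1.78×10⁻⁹)² + (1.36×10⁻⁹)² + (6.94×10⁻⁹)²] = 7.29×10⁻⁹ V = 7.29 nV

7.29 nV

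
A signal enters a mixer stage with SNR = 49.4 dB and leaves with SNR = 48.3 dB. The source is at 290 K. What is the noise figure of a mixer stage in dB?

1.1 dB

NF (dB) = SNR_in(dB) − SNR_out(dB) when the source is at T₀
NF = 49.4 − 48.3 = 1.1 dB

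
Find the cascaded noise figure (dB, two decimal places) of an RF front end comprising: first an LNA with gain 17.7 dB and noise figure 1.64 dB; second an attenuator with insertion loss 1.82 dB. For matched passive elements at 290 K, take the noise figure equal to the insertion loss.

1.67 dB

Convert to linear (a loss of L dB is a gain of −L dB): F_i = 10^(NF_i/10), G_i = 10^(G_i,dB/10)
  Stage 1: F_1 = 10^(1.64/10) = 1.459, G_1 = 10^(17.7/10) = 58.88
  Stage 2: F_2 = 10^(1.82/10) = 1.521, G_2 = 10^(−1.82/10) = 0.6577
Friis cascade:
  F = 1.459 + (1.521 − 1)/58.88 = 1.468
NF = 10 log₁₀(1.468) = 1.67 dB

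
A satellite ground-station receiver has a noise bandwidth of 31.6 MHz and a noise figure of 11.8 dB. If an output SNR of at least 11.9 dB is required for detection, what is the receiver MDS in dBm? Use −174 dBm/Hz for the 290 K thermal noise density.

Sensitivity = −174 + 10 log₁₀(B) + NF + SNR_min
= −174 + 75 + 11.8 + 11.9
= −75.3 dBm → −75.3 dBm

−75.3 dBm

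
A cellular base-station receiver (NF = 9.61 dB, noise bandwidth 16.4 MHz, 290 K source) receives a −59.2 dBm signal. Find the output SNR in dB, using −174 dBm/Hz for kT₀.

Noise floor: N = −174 + 10 log₁₀(B) + NF
10 log₁₀(1.64×10⁷) = 72.15 dB
N = −174 + 72.15 + 9.61 = −92.24 dBm
SNR = P_sig − N = −59.2 − (−92.24) = 33.04 dB → 33.0 dB

33.0 dB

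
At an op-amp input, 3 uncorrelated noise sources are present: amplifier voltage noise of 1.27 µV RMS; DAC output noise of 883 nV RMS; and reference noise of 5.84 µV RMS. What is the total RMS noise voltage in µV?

Uncorrelated sources add in power (mean-square): V_tot = √(ΣV_i²)
V_tot = √[(1.27×10⁻⁶)² + (8.83×10⁻⁷)² + (5.84×10⁻⁶)²] = 6.04×10⁻⁶ V = 6.04 µV

6.04 µV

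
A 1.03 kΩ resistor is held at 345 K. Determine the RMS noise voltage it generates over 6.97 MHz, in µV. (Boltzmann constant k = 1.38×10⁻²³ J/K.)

V_n = √(4kTRB)
4kTRB = 4 × 1.38×10⁻²³ × 345 × 1.03×10³ × 6.97×10⁶ = 1.37×10⁻¹⁰ V²
V_n = √(1.37×10⁻¹⁰) = 1.17×10⁻⁵ V = 11.7 µV

11.7 µV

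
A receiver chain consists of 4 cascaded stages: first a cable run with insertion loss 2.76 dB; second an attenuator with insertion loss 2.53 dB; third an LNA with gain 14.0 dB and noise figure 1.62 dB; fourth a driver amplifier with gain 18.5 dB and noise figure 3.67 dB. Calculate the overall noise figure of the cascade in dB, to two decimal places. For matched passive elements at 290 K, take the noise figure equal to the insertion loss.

7.07 dB

Convert to linear (a loss of L dB is a gain of −L dB): F_i = 10^(NF_i/10), G_i = 10^(G_i,dB/10)
  Stage 1: F_1 = 10^(2.76/10) = 1.888, G_1 = 10^(−2.76/10) = 0.5297
  Stage 2: F_2 = 10^(2.53/10) = 1.791, G_2 = 10^(−2.53/10) = 0.5585
  Stage 3: F_3 = 10^(1.62/10) = 1.452, G_3 = 10^(14.0/10) = 25.12
  Stage 4: F_4 = 10^(3.67/10) = 2.328, G_4 = 10^(18.5/10) = 70.79
Friis cascade:
  F = 1.888 + (1.791 − 1)/0.5297 + (1.452 − 1)/0.2958 + (2.328 − 1)/7.430 = 5.088
NF = 10 log₁₀(5.088) = 7.07 dB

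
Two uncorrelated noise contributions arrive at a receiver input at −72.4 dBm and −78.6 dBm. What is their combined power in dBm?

−71.5 dBm

Convert to linear, add, convert back:
P₁ = 5.75×10⁻¹¹ W, P₂ = 1.38×10⁻¹¹ W
P_tot = 7.13×10⁻¹¹ W → 10 log₁₀(P_tot / 10⁻³) = −71.5 dBm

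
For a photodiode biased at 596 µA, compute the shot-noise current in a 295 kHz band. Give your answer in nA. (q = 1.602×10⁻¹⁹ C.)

7.51 nA

I_n = √(2qI·B)
2qI·B = 2 × 1.602×10⁻¹⁹ × 5.96×10⁻⁴ × 2.95×10⁵ = 5.63×10⁻¹⁷ A²
I_n = √(5.63×10⁻¹⁷) = 7.51×10⁻⁹ A = 7.51 nA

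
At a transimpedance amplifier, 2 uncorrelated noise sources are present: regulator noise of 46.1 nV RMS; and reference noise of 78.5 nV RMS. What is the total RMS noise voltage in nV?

Uncorrelated sources add in power (mean-square): V_tot = √(ΣV_i²)
V_tot = √[(4.61×10⁻⁸)² + (7.85×10⁻⁸)²] = 9.10×10⁻⁸ V = 91.0 nV

91.0 nV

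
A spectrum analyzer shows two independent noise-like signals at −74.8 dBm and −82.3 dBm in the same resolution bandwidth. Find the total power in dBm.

−74.1 dBm

Convert to linear, add, convert back:
P₁ = 3.31×10⁻¹¹ W, P₂ = 5.89×10⁻¹² W
P_tot = 3.90×10⁻¹¹ W → 10 log₁₀(P_tot / 10⁻³) = −74.1 dBm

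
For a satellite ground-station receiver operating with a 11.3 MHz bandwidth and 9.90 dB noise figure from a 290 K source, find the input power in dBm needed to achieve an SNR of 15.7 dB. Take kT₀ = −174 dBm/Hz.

Sensitivity = −174 + 10 log₁₀(B) + NF + SNR_min
= −174 + 70.53 + 9.90 + 15.7
= −77.87 dBm → −77.9 dBm

−77.9 dBm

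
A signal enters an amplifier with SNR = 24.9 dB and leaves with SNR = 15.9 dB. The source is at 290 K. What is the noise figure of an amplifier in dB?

9.0 dB

NF (dB) = SNR_in(dB) − SNR_out(dB) when the source is at T₀
NF = 24.9 − 15.9 = 9.0 dB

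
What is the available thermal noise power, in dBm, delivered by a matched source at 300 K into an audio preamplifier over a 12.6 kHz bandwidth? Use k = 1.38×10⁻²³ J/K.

−132.8 dBm

P_n = kTB = 1.38×10⁻²³ × 300 × 1.26×10⁴ = 5.22×10⁻¹⁷ W
In dBm: 10 log₁₀(5.22×10⁻¹⁷ / 10⁻³) = −132.8 dBm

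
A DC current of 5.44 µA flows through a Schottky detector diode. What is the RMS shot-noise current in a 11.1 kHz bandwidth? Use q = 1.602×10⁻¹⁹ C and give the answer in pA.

I_n = √(2qI·B)
2qI·B = 2 × 1.602×10⁻¹⁹ × 5.44×10⁻⁶ × 1.11×10⁴ = 1.93×10⁻²⁰ A²
I_n = √(1.93×10⁻²⁰) = 1.39×10⁻¹⁰ A = 139 pA

139 pA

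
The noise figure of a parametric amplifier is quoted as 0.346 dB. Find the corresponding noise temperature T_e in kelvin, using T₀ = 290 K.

F = 10^(0.346/10) = 1.08293
T_e = (F − 1)·T₀ = (1.08293 − 1) × 290 = 24.0 K

24.0 K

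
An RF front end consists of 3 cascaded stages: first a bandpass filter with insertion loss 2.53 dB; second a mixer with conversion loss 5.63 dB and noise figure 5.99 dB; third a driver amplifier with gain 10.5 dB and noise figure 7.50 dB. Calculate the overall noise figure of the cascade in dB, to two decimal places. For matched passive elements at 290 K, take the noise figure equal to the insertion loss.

Convert to linear (a loss of L dB is a gain of −L dB): F_i = 10^(NF_i/10), G_i = 10^(G_i,dB/10)
  Stage 1: F_1 = 10^(2.53/10) = 1.791, G_1 = 10^(−2.53/10) = 0.5585
  Stage 2: F_2 = 10^(5.99/10) = 3.972, G_2 = 10^(−5.63/10) = 0.2735
  Stage 3: F_3 = 10^(7.50/10) = 5.623, G_3 = 10^(10.5/10) = 11.22
Friis cascade:
  F = 1.791 + (3.972 − 1)/0.5585 + (5.623 − 1)/0.1528 = 37.38
NF = 10 log₁₀(37.38) = 15.73 dB

15.73 dB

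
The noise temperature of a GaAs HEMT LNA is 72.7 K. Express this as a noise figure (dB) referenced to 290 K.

0.971 dB

F = 1 + T_e/T₀ = 1 + 72.7/290 = 1.25069
NF = 10 log₁₀(1.25069) = 0.971 dB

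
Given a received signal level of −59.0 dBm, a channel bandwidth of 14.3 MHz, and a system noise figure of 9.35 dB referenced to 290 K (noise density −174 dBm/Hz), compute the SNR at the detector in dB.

Noise floor: N = −174 + 10 log₁₀(B) + NF
10 log₁₀(1.43×10⁷) = 71.55 dB
N = −174 + 71.55 + 9.35 = −93.10 dBm
SNR = P_sig − N = −59.0 − (−93.10) = 34.10 dB → 34.1 dB

34.1 dB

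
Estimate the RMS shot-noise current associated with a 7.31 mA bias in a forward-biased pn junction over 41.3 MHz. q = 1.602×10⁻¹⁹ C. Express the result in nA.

311 nA

I_n = √(2qI·B)
2qI·B = 2 × 1.602×10⁻¹⁹ × 7.31×10⁻³ × 4.13×10⁷ = 9.67×10⁻¹⁴ A²
I_n = √(9.67×10⁻¹⁴) = 3.11×10⁻⁷ A = 311 nA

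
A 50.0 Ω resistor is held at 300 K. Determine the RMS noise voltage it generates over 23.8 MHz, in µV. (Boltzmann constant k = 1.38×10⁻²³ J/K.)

V_n = √(4kTRB)
4kTRB = 4 × 1.38×10⁻²³ × 300 × 5.00×10¹ × 2.38×10⁷ = 1.97×10⁻¹¹ V²
V_n = √(1.97×10⁻¹¹) = 4.44×10⁻⁶ V = 4.44 µV

4.44 µV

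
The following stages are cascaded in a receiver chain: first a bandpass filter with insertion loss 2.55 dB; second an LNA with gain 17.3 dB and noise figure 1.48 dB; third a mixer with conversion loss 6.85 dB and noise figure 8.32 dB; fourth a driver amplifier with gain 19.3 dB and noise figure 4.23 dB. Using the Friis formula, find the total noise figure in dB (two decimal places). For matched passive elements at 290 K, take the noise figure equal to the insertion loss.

4.76 dB

Convert to linear (a loss of L dB is a gain of −L dB): F_i = 10^(NF_i/10), G_i = 10^(G_i,dB/10)
  Stage 1: F_1 = 10^(2.55/10) = 1.799, G_1 = 10^(−2.55/10) = 0.5559
  Stage 2: F_2 = 10^(1.48/10) = 1.406, G_2 = 10^(17.3/10) = 53.70
  Stage 3: F_3 = 10^(8.32/10) = 6.792, G_3 = 10^(−6.85/10) = 0.2065
  Stage 4: F_4 = 10^(4.23/10) = 2.649, G_4 = 10^(19.3/10) = 85.11
Friis cascade:
  F = 1.799 + (1.406 − 1)/0.5559 + (6.792 − 1)/29.85 + (2.649 − 1)/6.166 = 2.991
NF = 10 log₁₀(2.991) = 4.76 dB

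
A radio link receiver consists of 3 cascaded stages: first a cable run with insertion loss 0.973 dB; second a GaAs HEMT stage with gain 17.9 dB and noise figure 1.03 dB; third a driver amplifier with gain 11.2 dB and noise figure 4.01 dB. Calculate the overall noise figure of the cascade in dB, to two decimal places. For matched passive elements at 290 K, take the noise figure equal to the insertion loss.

Convert to linear (a loss of L dB is a gain of −L dB): F_i = 10^(NF_i/10), G_i = 10^(G_i,dB/10)
  Stage 1: F_1 = 10^(0.973/10) = 1.251, G_1 = 10^(−0.973/10) = 0.7993
  Stage 2: F_2 = 10^(1.03/10) = 1.268, G_2 = 10^(17.9/10) = 61.66
  Stage 3: F_3 = 10^(4.01/10) = 2.518, G_3 = 10^(11.2/10) = 13.18
Friis cascade:
  F = 1.251 + (1.268 − 1)/0.7993 + (2.518 − 1)/49.28 = 1.617
NF = 10 log₁₀(1.617) = 2.09 dB

2.09 dB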